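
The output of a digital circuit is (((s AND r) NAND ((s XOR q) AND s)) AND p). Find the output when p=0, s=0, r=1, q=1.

Substituting: (((0 AND 1) NAND ((0 XOR 1) AND 0)) AND 0)
= 0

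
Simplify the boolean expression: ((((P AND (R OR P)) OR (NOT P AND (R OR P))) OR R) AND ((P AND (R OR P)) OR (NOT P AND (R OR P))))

By absorption (E AND (E OR v) = E) then distribution ((E AND v) OR (E AND NOT v) = E):
= (R OR P)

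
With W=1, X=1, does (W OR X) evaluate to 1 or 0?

Substituting: (1 OR 1)
= 1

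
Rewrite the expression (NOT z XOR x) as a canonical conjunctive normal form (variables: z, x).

(z OR NOT x) AND (NOT z OR x)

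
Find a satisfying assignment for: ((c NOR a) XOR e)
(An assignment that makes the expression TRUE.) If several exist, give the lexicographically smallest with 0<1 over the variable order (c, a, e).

c=0, a=0, e=0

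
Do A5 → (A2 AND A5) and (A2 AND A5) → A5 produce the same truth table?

No, Converse is not equivalent to original (counterexample: A2=0, A5=1)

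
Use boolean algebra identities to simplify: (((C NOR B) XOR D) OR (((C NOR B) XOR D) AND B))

By absorption (E OR (E AND v) = E):
= ((C NOR B) XOR D)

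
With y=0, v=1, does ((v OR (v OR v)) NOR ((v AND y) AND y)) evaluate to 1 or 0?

Substituting: ((1 OR (1 OR 1)) NOR ((1 AND 0) AND 0))
= 0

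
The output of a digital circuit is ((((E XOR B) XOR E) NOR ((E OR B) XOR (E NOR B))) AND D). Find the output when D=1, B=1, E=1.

Substituting: ((((1 XOR 1) XOR 1) NOR ((1 OR 1) XOR (1 NOR 1))) AND 1)
= 0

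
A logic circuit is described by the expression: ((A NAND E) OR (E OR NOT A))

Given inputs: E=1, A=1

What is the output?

Substituting: ((1 NAND 1) OR (1 OR NOT 1))
= 1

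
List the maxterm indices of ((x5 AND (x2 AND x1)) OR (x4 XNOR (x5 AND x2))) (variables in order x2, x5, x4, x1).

ΠM(2, 3, 6, 7, 10, 11, 12) = (x2 OR x5 OR NOT x4 OR x1) AND (x2 OR x5 OR NOT x4 OR NOT x1) AND (x2 OR NOT x5 OR NOT x4 OR x1) AND (x2 OR NOT x5 OR NOT x4 OR NOT x1) AND (NOT x2 OR x5 OR NOT x4 OR x1) AND (NOT x2 OR x5 OR NOT x4 OR NOT x1) AND (NOT x2 OR NOT x5 OR x4 OR x1)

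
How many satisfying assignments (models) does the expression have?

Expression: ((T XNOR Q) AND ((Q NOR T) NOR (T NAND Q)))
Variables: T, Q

Satisfying assignments: (1,1)
Count: 1 out of 4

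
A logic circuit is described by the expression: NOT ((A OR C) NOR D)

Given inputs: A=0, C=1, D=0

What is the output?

Substituting: NOT ((0 OR 1) NOR 0)
= 1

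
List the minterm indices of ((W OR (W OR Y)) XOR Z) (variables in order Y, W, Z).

Σm(1, 2, 4, 6) = (NOT Y AND NOT W AND Z) OR (NOT Y AND W AND NOT Z) OR (Y AND NOT W AND NOT Z) OR (Y AND W AND NOT Z)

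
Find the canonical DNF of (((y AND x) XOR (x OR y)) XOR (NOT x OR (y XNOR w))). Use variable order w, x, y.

(NOT w AND NOT x AND NOT y) OR (w AND NOT x AND NOT y) OR (w AND x AND NOT y) OR (w AND x AND y)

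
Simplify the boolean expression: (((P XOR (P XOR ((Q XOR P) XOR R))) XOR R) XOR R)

By XOR self-cancellation ((E XOR v) XOR v = E) then XOR self-cancellation ((E XOR v) XOR v = E):
= ((Q XOR P) XOR R)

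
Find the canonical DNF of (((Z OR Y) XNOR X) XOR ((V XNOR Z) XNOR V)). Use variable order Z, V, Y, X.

(NOT Z AND NOT V AND NOT Y AND NOT X) OR (NOT Z AND NOT V AND Y AND X) OR (NOT Z AND V AND NOT Y AND NOT X) OR (NOT Z AND V AND Y AND X) OR (Z AND NOT V AND NOT Y AND NOT X) OR (Z AND NOT V AND Y AND NOT X) OR (Z AND V AND NOT Y AND NOT X) OR (Z AND V AND Y AND NOT X)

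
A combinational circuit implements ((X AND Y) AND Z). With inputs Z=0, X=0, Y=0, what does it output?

Substituting: ((0 AND 0) AND 0)
= 0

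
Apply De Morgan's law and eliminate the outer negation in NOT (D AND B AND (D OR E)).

NOT D OR NOT B OR NOT (D OR E)
De Morgan's: NOT(AND of terms) = OR of negations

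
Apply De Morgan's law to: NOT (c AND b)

NOT c OR NOT b
De Morgan's: NOT(AND of terms) = OR of negations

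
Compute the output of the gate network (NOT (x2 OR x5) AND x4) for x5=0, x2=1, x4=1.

Substituting: (NOT (1 OR 0) AND 1)
= 0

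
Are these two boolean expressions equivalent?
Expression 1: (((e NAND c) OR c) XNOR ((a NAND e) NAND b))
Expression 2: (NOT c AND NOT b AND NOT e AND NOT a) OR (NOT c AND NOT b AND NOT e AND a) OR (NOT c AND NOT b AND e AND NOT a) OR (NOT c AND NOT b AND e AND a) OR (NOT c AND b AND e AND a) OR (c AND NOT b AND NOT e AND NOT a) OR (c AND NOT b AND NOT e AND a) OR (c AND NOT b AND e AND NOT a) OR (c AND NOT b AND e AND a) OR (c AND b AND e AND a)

Yes, they are equivalent — the two output columns agree on all 16 assignments:
c | b | e | a | Expression 1 | Expression 2
-------------------------------------------
0 | 0 | 0 | 0 | 1 | 1
0 | 0 | 0 | 1 | 1 | 1
0 | 0 | 1 | 0 | 1 | 1
0 | 0 | 1 | 1 | 1 | 1
0 | 1 | 0 | 0 | 0 | 0
0 | 1 | 0 | 1 | 0 | 0
0 | 1 | 1 | 0 | 0 | 0
0 | 1 | 1 | 1 | 1 | 1
1 | 0 | 0 | 0 | 1 | 1
1 | 0 | 0 | 1 | 1 | 1
1 | 0 | 1 | 0 | 1 | 1
1 | 0 | 1 | 1 | 1 | 1
1 | 1 | 0 | 0 | 0 | 0
1 | 1 | 0 | 1 | 0 | 0
1 | 1 | 1 | 0 | 0 | 0
1 | 1 | 1 | 1 | 1 | 1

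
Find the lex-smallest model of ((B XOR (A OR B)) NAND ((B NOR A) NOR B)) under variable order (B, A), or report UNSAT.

B=0, A=0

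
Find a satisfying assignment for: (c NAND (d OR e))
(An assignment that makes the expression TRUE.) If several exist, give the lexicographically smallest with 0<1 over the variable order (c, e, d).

c=0, e=0, d=0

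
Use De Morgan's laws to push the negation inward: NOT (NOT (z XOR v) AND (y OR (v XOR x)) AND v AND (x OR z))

(z XOR v) OR NOT (y OR (v XOR x)) OR NOT v OR NOT (x OR z)
De Morgan's: NOT(AND of terms) = OR of negations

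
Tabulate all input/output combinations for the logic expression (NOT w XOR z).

z | w | Output
--------------
0 | 0 | 1
0 | 1 | 0
1 | 0 | 0
1 | 1 | 1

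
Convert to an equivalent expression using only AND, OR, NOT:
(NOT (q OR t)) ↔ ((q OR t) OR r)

((NOT (q OR t)) AND ((q OR t) OR r)) OR ((q OR t) AND NOT ((q OR t) OR r))
(Biconditional = both true or both false)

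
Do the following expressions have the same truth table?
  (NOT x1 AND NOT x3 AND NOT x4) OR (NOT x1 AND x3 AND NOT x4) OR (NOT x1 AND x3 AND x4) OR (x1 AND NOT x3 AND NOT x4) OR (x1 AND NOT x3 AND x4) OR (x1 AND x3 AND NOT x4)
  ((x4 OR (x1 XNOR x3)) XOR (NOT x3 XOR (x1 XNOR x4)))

Yes, they are equivalent — the two output columns agree on all 8 assignments:
x1 | x3 | x4 | Expression 1 | Expression 2
------------------------------------------
0 | 0 | 0 | 1 | 1
0 | 0 | 1 | 0 | 0
0 | 1 | 0 | 1 | 1
0 | 1 | 1 | 1 | 1
1 | 0 | 0 | 1 | 1
1 | 0 | 1 | 1 | 1
1 | 1 | 0 | 1 | 1
1 | 1 | 1 | 0 | 0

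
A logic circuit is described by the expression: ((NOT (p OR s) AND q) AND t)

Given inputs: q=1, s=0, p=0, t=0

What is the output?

Substituting: ((NOT (0 OR 0) AND 1) AND 0)
= 0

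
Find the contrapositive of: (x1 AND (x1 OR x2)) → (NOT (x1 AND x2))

Contrapositive: (x1 AND x2) → NOT (x1 AND (x1 OR x2))
Note: A statement and its contrapositive are logically equivalent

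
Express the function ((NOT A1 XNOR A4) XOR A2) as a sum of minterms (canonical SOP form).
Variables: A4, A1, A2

Σm(1, 2, 4, 7) = (NOT A4 AND NOT A1 AND A2) OR (NOT A4 AND A1 AND NOT A2) OR (A4 AND NOT A1 AND NOT A2) OR (A4 AND A1 AND A2)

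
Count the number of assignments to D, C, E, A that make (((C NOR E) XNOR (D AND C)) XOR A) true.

Satisfying assignments: (0,0,0,1), (0,0,1,0), (0,1,0,0), (0,1,1,0), (1,0,0,1), (1,0,1,0), (1,1,0,1), (1,1,1,1)
Count: 8 out of 16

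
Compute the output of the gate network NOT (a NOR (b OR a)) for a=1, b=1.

Substituting: NOT (1 NOR (1 OR 1))
= 1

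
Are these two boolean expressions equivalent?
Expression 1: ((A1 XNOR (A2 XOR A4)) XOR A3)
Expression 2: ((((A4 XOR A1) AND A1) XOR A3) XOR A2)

No. Counterexample: with A3=0, A1=0, A4=0, A2=0, Expression 1 = 1 but Expression 2 = 0.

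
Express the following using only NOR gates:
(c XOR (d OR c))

((((c NOR ((d NOR c) NOR (d NOR c))) NOR (c NOR ((d NOR c) NOR (d NOR c)))) NOR ((c NOR ((d NOR c) NOR (d NOR c))) NOR (c NOR ((d NOR c) NOR (d NOR c))))) NOR ((((c NOR c) NOR (((d NOR c) NOR (d NOR c)) NOR ((d NOR c) NOR (d NOR c)))) NOR ((c NOR c) NOR (((d NOR c) NOR (d NOR c)) NOR ((d NOR c) NOR (d NOR c))))) NOR (((c NOR c) NOR (((d NOR c) NOR (d NOR c)) NOR ((d NOR c) NOR (d NOR c)))) NOR ((c NOR c) NOR (((d NOR c) NOR (d NOR c)) NOR ((d NOR c) NOR (d NOR c)))))))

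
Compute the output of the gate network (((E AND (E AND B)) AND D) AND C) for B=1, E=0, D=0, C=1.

Substituting: (((0 AND (0 AND 1)) AND 0) AND 1)
= 0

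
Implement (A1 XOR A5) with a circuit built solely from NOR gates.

((((A1 NOR A5) NOR (A1 NOR A5)) NOR ((A1 NOR A5) NOR (A1 NOR A5))) NOR ((((A1 NOR A1) NOR (A5 NOR A5)) NOR ((A1 NOR A1) NOR (A5 NOR A5))) NOR (((A1 NOR A1) NOR (A5 NOR A5)) NOR ((A1 NOR A1) NOR (A5 NOR A5)))))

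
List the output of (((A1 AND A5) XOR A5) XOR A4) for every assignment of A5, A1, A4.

A5 | A1 | A4 | Output
---------------------
0 | 0 | 0 | 0
0 | 0 | 1 | 1
0 | 1 | 0 | 0
0 | 1 | 1 | 1
1 | 0 | 0 | 1
1 | 0 | 1 | 0
1 | 1 | 0 | 0
1 | 1 | 1 | 1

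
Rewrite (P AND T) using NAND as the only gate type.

((P NAND T) NAND (P NAND T))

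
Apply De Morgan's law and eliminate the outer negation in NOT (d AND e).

NOT d OR NOT e
De Morgan's: NOT(AND of terms) = OR of negations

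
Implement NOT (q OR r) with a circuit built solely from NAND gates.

(((q NAND q) NAND (r NAND r)) NAND ((q NAND q) NAND (r NAND r)))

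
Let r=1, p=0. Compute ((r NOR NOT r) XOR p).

Substituting: ((1 NOR NOT 1) XOR 0)
= 0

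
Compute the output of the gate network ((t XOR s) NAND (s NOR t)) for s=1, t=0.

Substituting: ((0 XOR 1) NAND (1 NOR 0))
= 1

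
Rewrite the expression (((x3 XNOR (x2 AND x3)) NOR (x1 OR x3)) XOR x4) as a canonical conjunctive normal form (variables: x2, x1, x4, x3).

(x2 OR x1 OR x4 OR x3) AND (x2 OR x1 OR x4 OR NOT x3) AND (x2 OR NOT x1 OR x4 OR x3) AND (x2 OR NOT x1 OR x4 OR NOT x3) AND (NOT x2 OR x1 OR x4 OR x3) AND (NOT x2 OR x1 OR x4 OR NOT x3) AND (NOT x2 OR NOT x1 OR x4 OR x3) AND (NOT x2 OR NOT x1 OR x4 OR NOT x3)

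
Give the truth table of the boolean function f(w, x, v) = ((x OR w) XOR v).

w | x | v | Output
------------------
0 | 0 | 0 | 0
0 | 0 | 1 | 1
0 | 1 | 0 | 1
0 | 1 | 1 | 0
1 | 0 | 0 | 1
1 | 0 | 1 | 0
1 | 1 | 0 | 1
1 | 1 | 1 | 0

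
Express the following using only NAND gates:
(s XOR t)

((s NAND (s NAND t)) NAND (t NAND (s NAND t)))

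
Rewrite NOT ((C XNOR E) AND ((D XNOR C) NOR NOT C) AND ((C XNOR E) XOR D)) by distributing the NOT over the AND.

NOT (C XNOR E) OR NOT ((D XNOR C) NOR NOT C) OR NOT ((C XNOR E) XOR D)
De Morgan's: NOT(AND of terms) = OR of negations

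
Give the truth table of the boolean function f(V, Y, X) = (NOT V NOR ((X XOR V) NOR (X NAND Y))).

V | Y | X | Output
------------------
0 | 0 | 0 | 0
0 | 0 | 1 | 0
0 | 1 | 0 | 0
0 | 1 | 1 | 0
1 | 0 | 0 | 1
1 | 0 | 1 | 1
1 | 1 | 0 | 1
1 | 1 | 1 | 0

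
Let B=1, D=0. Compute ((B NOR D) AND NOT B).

Substituting: ((1 NOR 0) AND NOT 1)
= 0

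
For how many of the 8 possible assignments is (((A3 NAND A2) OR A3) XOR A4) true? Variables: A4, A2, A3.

Satisfying assignments: (0,0,0), (0,0,1), (0,1,0), (0,1,1)
Count: 4 out of 8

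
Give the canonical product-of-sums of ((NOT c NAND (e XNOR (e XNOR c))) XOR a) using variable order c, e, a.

ΠM(1, 3, 5, 7) = (c OR e OR NOT a) AND (c OR NOT e OR NOT a) AND (NOT c OR e OR NOT a) AND (NOT c OR NOT e OR NOT a)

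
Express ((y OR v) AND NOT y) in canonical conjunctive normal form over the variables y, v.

(y OR v) AND (NOT y OR v) AND (NOT y OR NOT v)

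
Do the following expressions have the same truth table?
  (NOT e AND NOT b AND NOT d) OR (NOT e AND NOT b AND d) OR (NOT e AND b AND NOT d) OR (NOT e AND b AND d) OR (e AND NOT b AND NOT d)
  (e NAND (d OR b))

Yes, they are equivalent — the two output columns agree on all 8 assignments:
e | b | d | Expression 1 | Expression 2
---------------------------------------
0 | 0 | 0 | 1 | 1
0 | 0 | 1 | 1 | 1
0 | 1 | 0 | 1 | 1
0 | 1 | 1 | 1 | 1
1 | 0 | 0 | 1 | 1
1 | 0 | 1 | 0 | 0
1 | 1 | 0 | 0 | 0
1 | 1 | 1 | 0 | 0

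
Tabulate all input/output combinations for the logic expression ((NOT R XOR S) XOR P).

S | R | P | Output
------------------
0 | 0 | 0 | 1
0 | 0 | 1 | 0
0 | 1 | 0 | 0
0 | 1 | 1 | 1
1 | 0 | 0 | 0
1 | 0 | 1 | 1
1 | 1 | 0 | 1
1 | 1 | 1 | 0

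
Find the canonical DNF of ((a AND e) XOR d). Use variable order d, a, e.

(NOT d AND a AND e) OR (d AND NOT a AND NOT e) OR (d AND NOT a AND e) OR (d AND a AND NOT e)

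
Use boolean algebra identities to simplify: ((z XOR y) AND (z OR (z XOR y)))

By absorption (E AND (E OR v) = E):
= (z XOR y)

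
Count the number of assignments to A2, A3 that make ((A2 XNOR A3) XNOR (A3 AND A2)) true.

Satisfying assignments: (0,1), (1,0), (1,1)
Count: 3 out of 4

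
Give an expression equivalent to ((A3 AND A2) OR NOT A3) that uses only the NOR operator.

((((A3 NOR A3) NOR (A2 NOR A2)) NOR (A3 NOR A3)) NOR (((A3 NOR A3) NOR (A2 NOR A2)) NOR (A3 NOR A3)))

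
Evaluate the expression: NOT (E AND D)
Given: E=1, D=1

Substituting: NOT (1 AND 1)
= 0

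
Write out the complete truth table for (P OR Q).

P | Q | Output
--------------
0 | 0 | 0
0 | 1 | 1
1 | 0 | 1
1 | 1 | 1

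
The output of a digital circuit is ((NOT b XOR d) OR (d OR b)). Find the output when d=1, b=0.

Substituting: ((NOT 0 XOR 1) OR (1 OR 0))
= 1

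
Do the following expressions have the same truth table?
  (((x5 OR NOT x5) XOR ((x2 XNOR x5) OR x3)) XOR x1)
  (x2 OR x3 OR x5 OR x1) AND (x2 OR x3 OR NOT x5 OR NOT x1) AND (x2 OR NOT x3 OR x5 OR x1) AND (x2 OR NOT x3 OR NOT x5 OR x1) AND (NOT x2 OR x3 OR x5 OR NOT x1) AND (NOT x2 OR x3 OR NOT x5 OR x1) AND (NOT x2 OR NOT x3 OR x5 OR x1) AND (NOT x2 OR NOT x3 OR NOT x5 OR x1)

Yes, they are equivalent — the two output columns agree on all 16 assignments:
x2 | x3 | x5 | x1 | Expression 1 | Expression 2
-----------------------------------------------
0 | 0 | 0 | 0 | 0 | 0
0 | 0 | 0 | 1 | 1 | 1
0 | 0 | 1 | 0 | 1 | 1
0 | 0 | 1 | 1 | 0 | 0
0 | 1 | 0 | 0 | 0 | 0
0 | 1 | 0 | 1 | 1 | 1
0 | 1 | 1 | 0 | 0 | 0
0 | 1 | 1 | 1 | 1 | 1
1 | 0 | 0 | 0 | 1 | 1
1 | 0 | 0 | 1 | 0 | 0
1 | 0 | 1 | 0 | 0 | 0
1 | 0 | 1 | 1 | 1 | 1
1 | 1 | 0 | 0 | 0 | 0
1 | 1 | 0 | 1 | 1 | 1
1 | 1 | 1 | 0 | 0 | 0
1 | 1 | 1 | 1 | 1 | 1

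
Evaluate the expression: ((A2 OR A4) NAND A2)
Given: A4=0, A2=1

Substituting: ((1 OR 0) NAND 1)
= 0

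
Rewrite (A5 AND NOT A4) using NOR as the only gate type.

((A5 NOR A5) NOR ((A4 NOR A4) NOR (A4 NOR A4)))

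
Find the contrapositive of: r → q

Contrapositive: NOT q → NOT r
Note: A statement and its contrapositive are logically equivalent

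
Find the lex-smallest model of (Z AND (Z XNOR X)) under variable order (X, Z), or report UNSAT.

X=1, Z=1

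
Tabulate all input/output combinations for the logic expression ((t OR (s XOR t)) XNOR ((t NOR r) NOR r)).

s | r | t | Output
------------------
0 | 0 | 0 | 1
0 | 0 | 1 | 1
0 | 1 | 0 | 1
0 | 1 | 1 | 0
1 | 0 | 0 | 0
1 | 0 | 1 | 1
1 | 1 | 0 | 0
1 | 1 | 1 | 0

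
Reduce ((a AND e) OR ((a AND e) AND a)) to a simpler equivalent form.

By absorption (E OR (E AND v) = E):
= (a AND e)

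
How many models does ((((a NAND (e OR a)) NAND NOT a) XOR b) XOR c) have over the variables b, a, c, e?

Satisfying assignments: (0,0,1,0), (0,0,1,1), (0,1,0,0), (0,1,0,1), (1,0,0,0), (1,0,0,1), (1,1,1,0), (1,1,1,1)
Count: 8 out of 16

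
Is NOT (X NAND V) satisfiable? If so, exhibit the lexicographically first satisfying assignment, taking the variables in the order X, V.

X=1, V=1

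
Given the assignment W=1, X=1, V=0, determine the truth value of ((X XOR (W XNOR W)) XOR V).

Substituting: ((1 XOR (1 XNOR 1)) XOR 0)
= 0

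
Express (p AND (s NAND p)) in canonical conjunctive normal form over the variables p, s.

(p OR s) AND (p OR NOT s) AND (NOT p OR NOT s)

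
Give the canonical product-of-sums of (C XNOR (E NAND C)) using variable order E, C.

ΠM(0, 2, 3) = (E OR C) AND (NOT E OR C) AND (NOT E OR NOT C)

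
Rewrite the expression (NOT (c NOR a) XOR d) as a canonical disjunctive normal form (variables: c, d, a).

(NOT c AND NOT d AND a) OR (NOT c AND d AND NOT a) OR (c AND NOT d AND NOT a) OR (c AND NOT d AND a)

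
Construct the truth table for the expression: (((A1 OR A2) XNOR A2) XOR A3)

A3 | A2 | A1 | Output
---------------------
0 | 0 | 0 | 1
0 | 0 | 1 | 0
0 | 1 | 0 | 1
0 | 1 | 1 | 1
1 | 0 | 0 | 0
1 | 0 | 1 | 1
1 | 1 | 0 | 0
1 | 1 | 1 | 0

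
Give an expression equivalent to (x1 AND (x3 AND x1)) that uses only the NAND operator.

((x1 NAND ((x3 NAND x1) NAND (x3 NAND x1))) NAND (x1 NAND ((x3 NAND x1) NAND (x3 NAND x1))))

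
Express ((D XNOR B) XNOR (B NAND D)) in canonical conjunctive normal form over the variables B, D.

(B OR NOT D) AND (NOT B OR D) AND (NOT B OR NOT D)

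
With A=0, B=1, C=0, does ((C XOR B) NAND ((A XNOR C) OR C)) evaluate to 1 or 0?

Substituting: ((0 XOR 1) NAND ((0 XNOR 0) OR 0))
= 0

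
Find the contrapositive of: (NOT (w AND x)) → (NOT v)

Contrapositive: v → (w AND x)
Note: A statement and its contrapositive are logically equivalent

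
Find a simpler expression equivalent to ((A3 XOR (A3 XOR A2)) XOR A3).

By XOR self-cancellation ((E XOR v) XOR v = E):
= (A3 XOR A2)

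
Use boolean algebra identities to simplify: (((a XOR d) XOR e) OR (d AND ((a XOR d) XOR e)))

By absorption (E OR (E AND v) = E):
= ((a XOR d) XOR e)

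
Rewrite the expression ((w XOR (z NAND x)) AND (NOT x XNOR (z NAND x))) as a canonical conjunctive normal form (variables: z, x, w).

(z OR x OR NOT w) AND (z OR NOT x OR w) AND (z OR NOT x OR NOT w) AND (NOT z OR x OR NOT w) AND (NOT z OR NOT x OR w)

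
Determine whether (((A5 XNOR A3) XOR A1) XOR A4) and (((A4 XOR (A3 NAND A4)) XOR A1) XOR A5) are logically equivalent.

No. Counterexample: with A3=1, A1=0, A4=0, A5=0, Expression 1 = 0 but Expression 2 = 1.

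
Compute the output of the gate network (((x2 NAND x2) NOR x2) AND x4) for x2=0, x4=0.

Substituting: (((0 NAND 0) NOR 0) AND 0)
= 0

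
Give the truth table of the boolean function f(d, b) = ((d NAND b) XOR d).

d | b | Output
--------------
0 | 0 | 1
0 | 1 | 1
1 | 0 | 0
1 | 1 | 1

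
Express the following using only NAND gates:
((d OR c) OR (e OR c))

((((d NAND d) NAND (c NAND c)) NAND ((d NAND d) NAND (c NAND c))) NAND (((e NAND e) NAND (c NAND c)) NAND ((e NAND e) NAND (c NAND c))))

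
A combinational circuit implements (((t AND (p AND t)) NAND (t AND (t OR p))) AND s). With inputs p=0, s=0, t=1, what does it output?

Substituting: (((1 AND (0 AND 1)) NAND (1 AND (1 OR 0))) AND 0)
= 0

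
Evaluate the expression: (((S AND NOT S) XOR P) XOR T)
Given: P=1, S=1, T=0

Substituting: (((1 AND NOT 1) XOR 1) XOR 0)
= 1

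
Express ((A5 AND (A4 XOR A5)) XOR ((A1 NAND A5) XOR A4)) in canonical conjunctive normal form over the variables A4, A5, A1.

(A4 OR NOT A5 OR A1) AND (NOT A4 OR A5 OR A1) AND (NOT A4 OR A5 OR NOT A1) AND (NOT A4 OR NOT A5 OR A1)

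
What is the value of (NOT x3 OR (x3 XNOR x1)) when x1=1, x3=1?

Substituting: (NOT 1 OR (1 XNOR 1))
= 1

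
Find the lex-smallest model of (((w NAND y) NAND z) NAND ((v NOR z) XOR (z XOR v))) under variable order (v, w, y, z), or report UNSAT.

v=0, w=0, y=0, z=1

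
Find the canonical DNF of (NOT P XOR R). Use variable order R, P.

(NOT R AND NOT P) OR (R AND P)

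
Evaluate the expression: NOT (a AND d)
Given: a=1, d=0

Substituting: NOT (1 AND 0)
= 1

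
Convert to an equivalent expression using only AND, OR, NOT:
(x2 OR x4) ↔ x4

((x2 OR x4) AND x4) OR (NOT (x2 OR x4) AND NOT x4)
(Biconditional = both true or both false)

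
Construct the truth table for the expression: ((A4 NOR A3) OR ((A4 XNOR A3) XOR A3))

A3 | A4 | Output
----------------
0 | 0 | 1
0 | 1 | 0
1 | 0 | 1
1 | 1 | 0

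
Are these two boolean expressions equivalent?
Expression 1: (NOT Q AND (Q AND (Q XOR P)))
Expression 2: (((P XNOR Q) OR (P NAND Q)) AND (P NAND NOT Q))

No. Counterexample: with P=0, Q=0, Expression 1 = 0 but Expression 2 = 1.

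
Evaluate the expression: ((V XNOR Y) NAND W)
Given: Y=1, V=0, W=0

Substituting: ((0 XNOR 1) NAND 0)
= 1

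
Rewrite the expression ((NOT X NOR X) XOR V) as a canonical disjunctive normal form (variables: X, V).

(NOT X AND V) OR (X AND V)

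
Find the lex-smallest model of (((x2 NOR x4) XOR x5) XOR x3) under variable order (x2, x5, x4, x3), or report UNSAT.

x2=0, x5=0, x4=0, x3=0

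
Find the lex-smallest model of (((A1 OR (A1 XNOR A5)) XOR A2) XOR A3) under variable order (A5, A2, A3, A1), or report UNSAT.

A5=0, A2=0, A3=0, A1=0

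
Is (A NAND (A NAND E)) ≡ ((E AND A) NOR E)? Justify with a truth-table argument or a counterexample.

No. Counterexample: with A=0, E=1, Expression 1 = 1 but Expression 2 = 0.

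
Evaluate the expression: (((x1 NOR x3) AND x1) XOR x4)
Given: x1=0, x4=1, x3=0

Substituting: (((0 NOR 0) AND 0) XOR 1)
= 1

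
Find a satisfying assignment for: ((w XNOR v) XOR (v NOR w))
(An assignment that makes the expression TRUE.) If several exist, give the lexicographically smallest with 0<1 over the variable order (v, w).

v=1, w=1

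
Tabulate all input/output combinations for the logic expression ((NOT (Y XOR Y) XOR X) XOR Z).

X | Z | Y | Output
------------------
0 | 0 | 0 | 1
0 | 0 | 1 | 1
0 | 1 | 0 | 0
0 | 1 | 1 | 0
1 | 0 | 0 | 0
1 | 0 | 1 | 0
1 | 1 | 0 | 1
1 | 1 | 1 | 1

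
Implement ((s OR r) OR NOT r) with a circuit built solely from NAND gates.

((((s NAND s) NAND (r NAND r)) NAND ((s NAND s) NAND (r NAND r))) NAND ((r NAND r) NAND (r NAND r)))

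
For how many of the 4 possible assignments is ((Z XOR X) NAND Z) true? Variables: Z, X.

Satisfying assignments: (0,0), (0,1), (1,1)
Count: 3 out of 4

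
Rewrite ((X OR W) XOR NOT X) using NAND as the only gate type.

((((X NAND X) NAND (W NAND W)) NAND (((X NAND X) NAND (W NAND W)) NAND (X NAND X))) NAND ((X NAND X) NAND (((X NAND X) NAND (W NAND W)) NAND (X NAND X))))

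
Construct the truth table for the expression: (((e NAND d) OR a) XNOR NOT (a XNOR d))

e | d | a | Output
------------------
0 | 0 | 0 | 0
0 | 0 | 1 | 1
0 | 1 | 0 | 1
0 | 1 | 1 | 0
1 | 0 | 0 | 0
1 | 0 | 1 | 1
1 | 1 | 0 | 0
1 | 1 | 1 | 0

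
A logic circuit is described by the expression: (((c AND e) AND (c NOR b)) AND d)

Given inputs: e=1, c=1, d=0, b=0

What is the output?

Substituting: (((1 AND 1) AND (1 NOR 0)) AND 0)
= 0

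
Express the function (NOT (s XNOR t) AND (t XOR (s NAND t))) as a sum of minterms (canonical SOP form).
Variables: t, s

Σm(1) = (NOT t AND s)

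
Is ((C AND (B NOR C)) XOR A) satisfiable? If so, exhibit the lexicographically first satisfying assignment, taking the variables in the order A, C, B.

A=1, C=0, B=0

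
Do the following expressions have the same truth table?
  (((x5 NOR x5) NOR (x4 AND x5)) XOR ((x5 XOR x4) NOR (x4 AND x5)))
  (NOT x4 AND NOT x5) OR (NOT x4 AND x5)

Yes, they are equivalent — the two output columns agree on all 4 assignments:
x4 | x5 | Expression 1 | Expression 2
-------------------------------------
0 | 0 | 1 | 1
0 | 1 | 1 | 1
1 | 0 | 0 | 0
1 | 1 | 0 | 0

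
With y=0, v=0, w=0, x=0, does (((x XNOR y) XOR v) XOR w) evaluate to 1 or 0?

Substituting: (((0 XNOR 0) XOR 0) XOR 0)
= 1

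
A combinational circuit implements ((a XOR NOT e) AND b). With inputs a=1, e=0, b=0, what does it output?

Substituting: ((1 XOR NOT 0) AND 0)
= 0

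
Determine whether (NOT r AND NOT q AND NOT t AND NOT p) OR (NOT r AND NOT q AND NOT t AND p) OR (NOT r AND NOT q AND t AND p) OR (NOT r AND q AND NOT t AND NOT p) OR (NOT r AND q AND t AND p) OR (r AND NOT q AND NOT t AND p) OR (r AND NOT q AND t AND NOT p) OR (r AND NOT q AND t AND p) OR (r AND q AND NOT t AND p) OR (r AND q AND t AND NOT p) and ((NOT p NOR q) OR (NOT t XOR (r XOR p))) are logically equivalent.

Yes, they are equivalent — the two output columns agree on all 16 assignments:
r | q | t | p | Expression 1 | Expression 2
-------------------------------------------
0 | 0 | 0 | 0 | 1 | 1
0 | 0 | 0 | 1 | 1 | 1
0 | 0 | 1 | 0 | 0 | 0
0 | 0 | 1 | 1 | 1 | 1
0 | 1 | 0 | 0 | 1 | 1
0 | 1 | 0 | 1 | 0 | 0
0 | 1 | 1 | 0 | 0 | 0
0 | 1 | 1 | 1 | 1 | 1
1 | 0 | 0 | 0 | 0 | 0
1 | 0 | 0 | 1 | 1 | 1
1 | 0 | 1 | 0 | 1 | 1
1 | 0 | 1 | 1 | 1 | 1
1 | 1 | 0 | 0 | 0 | 0
1 | 1 | 0 | 1 | 1 | 1
1 | 1 | 1 | 0 | 1 | 1
1 | 1 | 1 | 1 | 0 | 0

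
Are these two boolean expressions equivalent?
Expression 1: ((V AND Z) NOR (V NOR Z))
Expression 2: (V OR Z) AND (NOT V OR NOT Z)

Yes, they are equivalent — the two output columns agree on all 4 assignments:
V | Z | Expression 1 | Expression 2
-----------------------------------
0 | 0 | 0 | 0
0 | 1 | 1 | 1
1 | 0 | 1 | 1
1 | 1 | 0 | 0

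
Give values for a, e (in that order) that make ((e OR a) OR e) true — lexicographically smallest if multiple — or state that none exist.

a=0, e=1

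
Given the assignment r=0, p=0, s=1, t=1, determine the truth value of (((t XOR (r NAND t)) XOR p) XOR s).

Substituting: (((1 XOR (0 NAND 1)) XOR 0) XOR 1)
= 1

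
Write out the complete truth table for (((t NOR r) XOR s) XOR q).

r | s | t | q | Output
----------------------
0 | 0 | 0 | 0 | 1
0 | 0 | 0 | 1 | 0
0 | 0 | 1 | 0 | 0
0 | 0 | 1 | 1 | 1
0 | 1 | 0 | 0 | 0
0 | 1 | 0 | 1 | 1
0 | 1 | 1 | 0 | 1
0 | 1 | 1 | 1 | 0
1 | 0 | 0 | 0 | 0
1 | 0 | 0 | 1 | 1
1 | 0 | 1 | 0 | 0
1 | 0 | 1 | 1 | 1
1 | 1 | 0 | 0 | 1
1 | 1 | 0 | 1 | 0
1 | 1 | 1 | 0 | 1
1 | 1 | 1 | 1 | 0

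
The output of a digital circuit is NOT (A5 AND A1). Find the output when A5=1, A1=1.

Substituting: NOT (1 AND 1)
= 0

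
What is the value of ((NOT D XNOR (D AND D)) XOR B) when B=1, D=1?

Substituting: ((NOT 1 XNOR (1 AND 1)) XOR 1)
= 1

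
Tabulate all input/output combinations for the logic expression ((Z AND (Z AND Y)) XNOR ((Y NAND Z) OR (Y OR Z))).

Z | Y | Output
--------------
0 | 0 | 0
0 | 1 | 0
1 | 0 | 0
1 | 1 | 1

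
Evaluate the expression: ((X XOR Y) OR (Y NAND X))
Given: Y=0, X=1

Substituting: ((1 XOR 0) OR (0 NAND 1))
= 1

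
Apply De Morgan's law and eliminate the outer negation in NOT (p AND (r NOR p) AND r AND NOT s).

NOT p OR NOT (r NOR p) OR NOT r OR s
De Morgan's: NOT(AND of terms) = OR of negations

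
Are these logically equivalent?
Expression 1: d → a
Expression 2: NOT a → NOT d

Yes, Contrapositive is always equivalent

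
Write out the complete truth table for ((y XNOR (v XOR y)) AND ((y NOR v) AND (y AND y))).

v | y | Output
--------------
0 | 0 | 0
0 | 1 | 0
1 | 0 | 0
1 | 1 | 0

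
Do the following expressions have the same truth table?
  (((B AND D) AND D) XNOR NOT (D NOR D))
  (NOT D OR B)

Yes, they are equivalent — the two output columns agree on all 4 assignments:
D | B | Expression 1 | Expression 2
-----------------------------------
0 | 0 | 1 | 1
0 | 1 | 1 | 1
1 | 0 | 0 | 0
1 | 1 | 1 | 1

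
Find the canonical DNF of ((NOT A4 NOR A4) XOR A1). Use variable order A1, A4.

(A1 AND NOT A4) OR (A1 AND A4)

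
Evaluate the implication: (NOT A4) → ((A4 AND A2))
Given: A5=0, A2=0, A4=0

Antecedent (NOT A4) = 1; consequent ((A4 AND A2)) = 0.
1 → 0 = 0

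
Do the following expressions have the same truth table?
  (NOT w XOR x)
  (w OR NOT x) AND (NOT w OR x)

Yes, they are equivalent — the two output columns agree on all 4 assignments:
w | x | Expression 1 | Expression 2
-----------------------------------
0 | 0 | 1 | 1
0 | 1 | 0 | 0
1 | 0 | 0 | 0
1 | 1 | 1 | 1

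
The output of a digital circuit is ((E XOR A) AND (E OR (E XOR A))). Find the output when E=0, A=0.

Substituting: ((0 XOR 0) AND (0 OR (0 XOR 0)))
= 0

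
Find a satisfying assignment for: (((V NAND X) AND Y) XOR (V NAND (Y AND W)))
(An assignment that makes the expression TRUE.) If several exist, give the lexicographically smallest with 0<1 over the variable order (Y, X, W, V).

Y=0, X=0, W=0, V=0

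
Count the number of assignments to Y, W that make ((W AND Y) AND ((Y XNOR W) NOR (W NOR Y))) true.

No assignment satisfies the expression.
Count: 0 out of 4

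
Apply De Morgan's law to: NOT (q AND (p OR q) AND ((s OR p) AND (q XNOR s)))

NOT q OR NOT (p OR q) OR NOT ((s OR p) AND (q XNOR s))
De Morgan's: NOT(AND of terms) = OR of negations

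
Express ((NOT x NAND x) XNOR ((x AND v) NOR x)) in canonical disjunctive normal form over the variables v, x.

(NOT v AND NOT x) OR (v AND NOT x)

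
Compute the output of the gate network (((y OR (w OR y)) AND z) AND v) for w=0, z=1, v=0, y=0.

Substituting: (((0 OR (0 OR 0)) AND 1) AND 0)
= 0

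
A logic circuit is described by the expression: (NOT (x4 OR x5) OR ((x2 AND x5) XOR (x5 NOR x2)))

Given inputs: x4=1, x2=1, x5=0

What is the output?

Substituting: (NOT (1 OR 0) OR ((1 AND 0) XOR (0 NOR 1)))
= 0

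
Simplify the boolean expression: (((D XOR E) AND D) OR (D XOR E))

By absorption (E OR (E AND v) = E):
= (D XOR E)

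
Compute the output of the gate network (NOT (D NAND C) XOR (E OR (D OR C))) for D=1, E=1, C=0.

Substituting: (NOT (1 NAND 0) XOR (1 OR (1 OR 0)))
= 1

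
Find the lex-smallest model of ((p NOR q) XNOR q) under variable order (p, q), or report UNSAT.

p=1, q=0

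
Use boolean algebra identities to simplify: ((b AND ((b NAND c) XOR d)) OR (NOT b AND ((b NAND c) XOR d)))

By distribution ((E AND v) OR (E AND NOT v) = E):
= ((b NAND c) XOR d)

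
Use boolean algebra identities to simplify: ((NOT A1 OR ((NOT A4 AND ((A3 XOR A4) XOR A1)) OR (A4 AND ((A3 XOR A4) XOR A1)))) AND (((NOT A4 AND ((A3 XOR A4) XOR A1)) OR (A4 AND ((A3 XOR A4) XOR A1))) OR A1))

By distribution ((E OR v) AND (E OR NOT v) = E) then distribution ((E AND v) OR (E AND NOT v) = E):
= ((A3 XOR A4) XOR A1)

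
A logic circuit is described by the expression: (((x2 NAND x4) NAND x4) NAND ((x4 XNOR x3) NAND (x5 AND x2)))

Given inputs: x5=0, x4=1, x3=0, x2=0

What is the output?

Substituting: (((0 NAND 1) NAND 1) NAND ((1 XNOR 0) NAND (0 AND 0)))
= 1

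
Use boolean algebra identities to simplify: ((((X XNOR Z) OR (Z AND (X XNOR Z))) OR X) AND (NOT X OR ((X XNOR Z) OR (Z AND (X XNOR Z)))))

By distribution ((E OR v) AND (E OR NOT v) = E) then absorption (E OR (E AND v) = E):
= (X XNOR Z)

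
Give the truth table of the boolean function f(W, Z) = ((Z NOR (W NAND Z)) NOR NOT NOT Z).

W | Z | Output
--------------
0 | 0 | 1
0 | 1 | 0
1 | 0 | 1
1 | 1 | 0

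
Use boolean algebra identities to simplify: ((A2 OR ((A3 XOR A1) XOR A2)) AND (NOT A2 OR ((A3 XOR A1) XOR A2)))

By distribution ((E OR v) AND (E OR NOT v) = E):
= ((A3 XOR A1) XOR A2)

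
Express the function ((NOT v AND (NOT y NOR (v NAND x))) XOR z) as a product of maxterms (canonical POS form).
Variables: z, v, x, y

ΠM(0, 1, 2, 3, 4, 5, 6, 7) = (z OR v OR x OR y) AND (z OR v OR x OR NOT y) AND (z OR v OR NOT x OR y) AND (z OR v OR NOT x OR NOT y) AND (z OR NOT v OR x OR y) AND (z OR NOT v OR x OR NOT y) AND (z OR NOT v OR NOT x OR y) AND (z OR NOT v OR NOT x OR NOT y)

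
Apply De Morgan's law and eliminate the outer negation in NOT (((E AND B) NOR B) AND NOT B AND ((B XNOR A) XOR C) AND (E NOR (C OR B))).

NOT ((E AND B) NOR B) OR B OR NOT ((B XNOR A) XOR C) OR NOT (E NOR (C OR B))
De Morgan's: NOT(AND of terms) = OR of negations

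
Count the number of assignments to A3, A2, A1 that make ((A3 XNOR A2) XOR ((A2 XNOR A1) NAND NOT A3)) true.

Satisfying assignments: (0,0,0), (0,1,0), (1,0,0), (1,0,1)
Count: 4 out of 8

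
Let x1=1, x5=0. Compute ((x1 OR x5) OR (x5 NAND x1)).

Substituting: ((1 OR 0) OR (0 NAND 1))
= 1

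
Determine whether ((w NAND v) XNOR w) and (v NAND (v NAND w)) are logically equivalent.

No. Counterexample: with v=0, w=0, Expression 1 = 0 but Expression 2 = 1.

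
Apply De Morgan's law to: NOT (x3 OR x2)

NOT x3 AND NOT x2
De Morgan's: NOT(OR of terms) = AND of negations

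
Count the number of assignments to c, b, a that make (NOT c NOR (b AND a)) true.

Satisfying assignments: (1,0,0), (1,0,1), (1,1,0)
Count: 3 out of 8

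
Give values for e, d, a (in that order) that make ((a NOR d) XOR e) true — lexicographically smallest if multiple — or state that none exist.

e=0, d=0, a=0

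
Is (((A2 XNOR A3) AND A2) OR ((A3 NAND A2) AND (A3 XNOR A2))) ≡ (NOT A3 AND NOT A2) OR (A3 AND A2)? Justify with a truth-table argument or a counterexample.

Yes, they are equivalent — the two output columns agree on all 4 assignments:
A3 | A2 | Expression 1 | Expression 2
-------------------------------------
0 | 0 | 1 | 1
0 | 1 | 0 | 0
1 | 0 | 0 | 0
1 | 1 | 1 | 1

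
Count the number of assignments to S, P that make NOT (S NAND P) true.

Satisfying assignments: (1,1)
Count: 1 out of 4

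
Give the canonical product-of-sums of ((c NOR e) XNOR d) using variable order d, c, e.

ΠM(0, 5, 6, 7) = (d OR c OR e) AND (NOT d OR c OR NOT e) AND (NOT d OR NOT c OR e) AND (NOT d OR NOT c OR NOT e)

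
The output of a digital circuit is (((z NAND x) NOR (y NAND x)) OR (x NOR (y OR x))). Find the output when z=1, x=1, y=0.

Substituting: (((1 NAND 1) NOR (0 NAND 1)) OR (1 NOR (0 OR 1)))
= 0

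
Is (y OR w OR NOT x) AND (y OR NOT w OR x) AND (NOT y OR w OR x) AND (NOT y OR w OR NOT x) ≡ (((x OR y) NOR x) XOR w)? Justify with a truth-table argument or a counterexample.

Yes, they are equivalent — the two output columns agree on all 8 assignments:
y | w | x | Expression 1 | Expression 2
---------------------------------------
0 | 0 | 0 | 1 | 1
0 | 0 | 1 | 0 | 0
0 | 1 | 0 | 0 | 0
0 | 1 | 1 | 1 | 1
1 | 0 | 0 | 0 | 0
1 | 0 | 1 | 0 | 0
1 | 1 | 0 | 1 | 1
1 | 1 | 1 | 1 | 1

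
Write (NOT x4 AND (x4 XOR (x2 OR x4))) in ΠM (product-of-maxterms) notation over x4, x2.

ΠM(0, 2, 3) = (x4 OR x2) AND (NOT x4 OR x2) AND (NOT x4 OR NOT x2)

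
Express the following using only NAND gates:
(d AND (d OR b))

((d NAND ((d NAND d) NAND (b NAND b))) NAND (d NAND ((d NAND d) NAND (b NAND b))))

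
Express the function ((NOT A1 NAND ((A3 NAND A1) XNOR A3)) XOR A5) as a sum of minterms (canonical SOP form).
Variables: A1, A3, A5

Σm(0, 3, 4, 6) = (NOT A1 AND NOT A3 AND NOT A5) OR (NOT A1 AND A3 AND A5) OR (A1 AND NOT A3 AND NOT A5) OR (A1 AND A3 AND NOT A5)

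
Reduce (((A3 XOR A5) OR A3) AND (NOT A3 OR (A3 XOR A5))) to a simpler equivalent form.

By distribution ((E OR v) AND (E OR NOT v) = E):
= (A3 XOR A5)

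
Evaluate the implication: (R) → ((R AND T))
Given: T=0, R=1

Antecedent (R) = 1; consequent ((R AND T)) = 0.
1 → 0 = 0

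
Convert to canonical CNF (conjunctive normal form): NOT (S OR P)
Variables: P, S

(P OR NOT S) AND (NOT P OR S) AND (NOT P OR NOT S)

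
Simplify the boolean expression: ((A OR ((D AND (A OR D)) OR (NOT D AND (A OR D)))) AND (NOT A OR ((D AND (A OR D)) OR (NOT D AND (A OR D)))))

By distribution ((E OR v) AND (E OR NOT v) = E) then distribution ((E AND v) OR (E AND NOT v) = E):
= (A OR D)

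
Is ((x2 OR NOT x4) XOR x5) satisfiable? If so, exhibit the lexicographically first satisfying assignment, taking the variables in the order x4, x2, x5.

x4=0, x2=0, x5=0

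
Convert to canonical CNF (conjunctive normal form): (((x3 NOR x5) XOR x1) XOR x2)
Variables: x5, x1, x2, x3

(x5 OR x1 OR x2 OR NOT x3) AND (x5 OR x1 OR NOT x2 OR x3) AND (x5 OR NOT x1 OR x2 OR x3) AND (x5 OR NOT x1 OR NOT x2 OR NOT x3) AND (NOT x5 OR x1 OR x2 OR x3) AND (NOT x5 OR x1 OR x2 OR NOT x3) AND (NOT x5 OR NOT x1 OR NOT x2 OR x3) AND (NOT x5 OR NOT x1 OR NOT x2 OR NOT x3)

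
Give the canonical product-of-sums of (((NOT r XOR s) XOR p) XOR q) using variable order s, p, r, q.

ΠM(1, 2, 4, 7, 8, 11, 13, 14) = (s OR p OR r OR NOT q) AND (s OR p OR NOT r OR q) AND (s OR NOT p OR r OR q) AND (s OR NOT p OR NOT r OR NOT q) AND (NOT s OR p OR r OR q) AND (NOT s OR p OR NOT r OR NOT q) AND (NOT s OR NOT p OR r OR NOT q) AND (NOT s OR NOT p OR NOT r OR q)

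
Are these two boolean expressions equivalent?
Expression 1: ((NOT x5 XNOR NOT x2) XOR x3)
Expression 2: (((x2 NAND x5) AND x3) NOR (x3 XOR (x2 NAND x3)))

No. Counterexample: with x5=0, x3=0, x2=0, Expression 1 = 1 but Expression 2 = 0.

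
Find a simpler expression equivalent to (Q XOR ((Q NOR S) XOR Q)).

By XOR self-cancellation ((E XOR v) XOR v = E):
= (Q NOR S)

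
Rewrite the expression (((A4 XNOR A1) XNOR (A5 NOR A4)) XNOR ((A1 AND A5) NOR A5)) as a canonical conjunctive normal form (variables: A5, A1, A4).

(A5 OR NOT A1 OR A4) AND (A5 OR NOT A1 OR NOT A4) AND (NOT A5 OR A1 OR NOT A4) AND (NOT A5 OR NOT A1 OR A4)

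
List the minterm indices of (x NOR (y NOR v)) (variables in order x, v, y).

Σm(1, 2, 3) = (NOT x AND NOT v AND y) OR (NOT x AND v AND NOT y) OR (NOT x AND v AND y)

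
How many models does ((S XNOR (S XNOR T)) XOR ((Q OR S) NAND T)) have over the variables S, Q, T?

Satisfying assignments: (0,0,0), (0,1,0), (0,1,1), (1,0,0), (1,0,1), (1,1,0), (1,1,1)
Count: 7 out of 8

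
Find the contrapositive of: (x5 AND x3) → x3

Contrapositive: NOT x3 → NOT (x5 AND x3)
Note: A statement and its contrapositive are logically equivalent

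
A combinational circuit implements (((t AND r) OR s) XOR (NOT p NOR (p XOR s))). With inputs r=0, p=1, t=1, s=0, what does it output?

Substituting: (((1 AND 0) OR 0) XOR (NOT 1 NOR (1 XOR 0)))
= 0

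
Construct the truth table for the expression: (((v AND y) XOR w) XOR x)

w | v | y | x | Output
----------------------
0 | 0 | 0 | 0 | 0
0 | 0 | 0 | 1 | 1
0 | 0 | 1 | 0 | 0
0 | 0 | 1 | 1 | 1
0 | 1 | 0 | 0 | 0
0 | 1 | 0 | 1 | 1
0 | 1 | 1 | 0 | 1
0 | 1 | 1 | 1 | 0
1 | 0 | 0 | 0 | 1
1 | 0 | 0 | 1 | 0
1 | 0 | 1 | 0 | 1
1 | 0 | 1 | 1 | 0
1 | 1 | 0 | 0 | 1
1 | 1 | 0 | 1 | 0
1 | 1 | 1 | 0 | 0
1 | 1 | 1 | 1 | 1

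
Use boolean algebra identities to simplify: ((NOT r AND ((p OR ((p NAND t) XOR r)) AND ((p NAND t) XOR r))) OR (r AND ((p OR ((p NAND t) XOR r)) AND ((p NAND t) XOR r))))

By distribution ((E AND v) OR (E AND NOT v) = E) then absorption (E AND (E OR v) = E):
= ((p NAND t) XOR r)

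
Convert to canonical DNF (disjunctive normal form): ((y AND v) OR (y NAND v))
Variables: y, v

(NOT y AND NOT v) OR (NOT y AND v) OR (y AND NOT v) OR (y AND v)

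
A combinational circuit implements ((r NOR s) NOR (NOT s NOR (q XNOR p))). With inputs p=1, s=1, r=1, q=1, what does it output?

Substituting: ((1 NOR 1) NOR (NOT 1 NOR (1 XNOR 1)))
= 1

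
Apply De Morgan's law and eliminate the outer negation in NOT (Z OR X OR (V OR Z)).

NOT Z AND NOT X AND NOT (V OR Z)
De Morgan's: NOT(OR of terms) = AND of negations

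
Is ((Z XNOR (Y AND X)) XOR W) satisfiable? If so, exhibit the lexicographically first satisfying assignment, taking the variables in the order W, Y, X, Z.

W=0, Y=0, X=0, Z=0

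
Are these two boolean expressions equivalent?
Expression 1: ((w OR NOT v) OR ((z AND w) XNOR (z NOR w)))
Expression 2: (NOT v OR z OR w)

Yes, they are equivalent — the two output columns agree on all 8 assignments:
v | z | w | Expression 1 | Expression 2
---------------------------------------
0 | 0 | 0 | 1 | 1
0 | 0 | 1 | 1 | 1
0 | 1 | 0 | 1 | 1
0 | 1 | 1 | 1 | 1
1 | 0 | 0 | 0 | 0
1 | 0 | 1 | 1 | 1
1 | 1 | 0 | 1 | 1
1 | 1 | 1 | 1 | 1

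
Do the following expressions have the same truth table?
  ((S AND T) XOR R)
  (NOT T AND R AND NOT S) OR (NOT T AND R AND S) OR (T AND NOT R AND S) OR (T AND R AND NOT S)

Yes, they are equivalent — the two output columns agree on all 8 assignments:
T | R | S | Expression 1 | Expression 2
---------------------------------------
0 | 0 | 0 | 0 | 0
0 | 0 | 1 | 0 | 0
0 | 1 | 0 | 1 | 1
0 | 1 | 1 | 1 | 1
1 | 0 | 0 | 0 | 0
1 | 0 | 1 | 1 | 1
1 | 1 | 0 | 1 | 1
1 | 1 | 1 | 0 | 0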